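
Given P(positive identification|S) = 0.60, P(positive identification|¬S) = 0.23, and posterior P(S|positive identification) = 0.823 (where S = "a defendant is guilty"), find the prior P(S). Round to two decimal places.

In odds form, posterior odds = prior odds × likelihood ratio, so prior odds = posterior odds ÷ LR.
Posterior odds = 0.823/(1−0.823) = 4.6497. LR = 0.60/0.23 = 2.6087.
Prior odds = 4.6497/2.6087 = 1.7824, so P(S) = 1.7824/(1+1.7824) ≈ 0.64.

P(S) = 0.64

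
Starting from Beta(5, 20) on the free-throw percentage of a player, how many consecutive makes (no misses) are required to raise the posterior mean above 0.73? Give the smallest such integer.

After k makes and 0 misses the posterior is Beta(5+k, 20), with mean (5+k)/(5+20+k).
Set (5+k)/(25+k) > 0.73 and solve: k > (0.73·25 − 5)/(1 − 0.73) = 49.074.
The smallest integer exceeding 49.074 is 50.

k = 50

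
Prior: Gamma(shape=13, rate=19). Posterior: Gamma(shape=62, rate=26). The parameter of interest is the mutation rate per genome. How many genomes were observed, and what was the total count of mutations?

A Gamma(α, β) prior (rate parametrization) on a Poisson rate with n observations summing to S gives posterior Gamma(α+S, β+n).
Matching: Σxᵢ = 62 − 13 = 49 and n = 26 − 19 = 7.

n = 7 genomes with total 49 mutations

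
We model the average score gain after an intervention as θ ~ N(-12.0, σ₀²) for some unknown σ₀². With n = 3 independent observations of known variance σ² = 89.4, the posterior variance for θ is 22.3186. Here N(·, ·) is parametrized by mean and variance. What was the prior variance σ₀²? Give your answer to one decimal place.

σ₀² = 88.9

For the Normal–Normal model with known σ², precisions add: τ_n = τ₀ + n/σ².
So 1/σ₀² = 1/22.3186 − 3/89.4 = 0.044806 − 0.033557 = 0.011249.
Hence σ₀² = 1/0.011249 ≈ 88.9.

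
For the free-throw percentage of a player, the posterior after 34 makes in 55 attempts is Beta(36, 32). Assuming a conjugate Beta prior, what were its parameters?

Beta is conjugate to the binomial likelihood: posterior = Beta(a+s, b+f).
Subtract the data counts: 36−34=2, 32−21=11.

Beta(2, 11)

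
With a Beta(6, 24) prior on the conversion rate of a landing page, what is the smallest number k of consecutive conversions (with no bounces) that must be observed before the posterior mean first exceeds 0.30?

After k conversions and 0 bounces the posterior is Beta(6+k, 24), with mean (6+k)/(6+24+k).
Set (6+k)/(30+k) > 0.30 and solve: k > (0.30·30 − 6)/(1 − 0.30) = 4.286.
The smallest integer exceeding 4.286 is 5, and checking k=5: (11)/(35) = 0.3143 > 0.30.

k = 5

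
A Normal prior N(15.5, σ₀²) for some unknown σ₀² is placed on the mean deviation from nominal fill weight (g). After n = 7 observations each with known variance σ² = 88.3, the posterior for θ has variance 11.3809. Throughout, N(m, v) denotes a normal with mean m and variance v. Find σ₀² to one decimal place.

For the Normal–Normal model with known σ², precisions add: τ_n = τ₀ + n/σ².
So 1/σ₀² = 1/11.3809 − 7/88.3 = 0.087867 − 0.079275 = 0.008592.
Hence σ₀² = 1/0.008592 ≈ 116.4.

σ₀² = 116.4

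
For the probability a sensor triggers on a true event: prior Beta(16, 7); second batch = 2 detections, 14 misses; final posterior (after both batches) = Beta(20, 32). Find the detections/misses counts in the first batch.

2 detections and 11 misses

Sequential conjugate updates are equivalent to a single update on the pooled data, so total successes = posterior α − prior α and total failures = posterior β − prior β.
Total across both batches: 20−16=4 detections, 32−7=25 misses.
Subtract the second batch: 4−2=2 detections and 25−14=11 misses.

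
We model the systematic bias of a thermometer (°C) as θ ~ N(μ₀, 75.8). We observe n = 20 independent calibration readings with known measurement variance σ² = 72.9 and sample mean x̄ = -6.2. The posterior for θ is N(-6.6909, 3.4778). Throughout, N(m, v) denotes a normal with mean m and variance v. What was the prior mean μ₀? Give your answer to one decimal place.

μ₀ = -16.9

The posterior mean is a precision-weighted average: μ_n = (τ₀μ₀ + τ_data·x̄)/(τ₀+τ_data), with τ₀=1/σ₀² and τ_data=n/σ².
Here τ₀ = 1/75.8 = 0.013193 and τ_data = 20/72.9 = 0.274348, so τ_n = 0.287541.
Rearranging for μ₀: μ₀ = (μ_n·τ_n − τ_data·x̄)/τ₀ = (-6.6909·0.287541 − 0.274348·-6.2) / 0.013193 = -0.222950/0.013193 ≈ -16.9.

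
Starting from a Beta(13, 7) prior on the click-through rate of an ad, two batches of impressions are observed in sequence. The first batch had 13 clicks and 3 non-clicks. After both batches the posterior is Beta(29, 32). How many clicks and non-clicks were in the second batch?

Sequential conjugate updates are equivalent to a single update on the pooled data, so total successes = posterior α − prior α and total failures = posterior β − prior β.
Total across both batches: 29−13=16 clicks, 32−7=25 non-clicks.
Subtract the first batch: 16−13=3 clicks and 25−3=22 non-clicks.

3 clicks and 22 non-clicks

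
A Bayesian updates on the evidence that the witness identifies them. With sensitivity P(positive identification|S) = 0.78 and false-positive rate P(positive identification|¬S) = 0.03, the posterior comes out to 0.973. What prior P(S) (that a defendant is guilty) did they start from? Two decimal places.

P(S) = 0.58

Bayes' rule in odds form gives O(S|E) = O(S)·[P(E|S)/P(E|¬S)], hence O(S) = O(S|E)/LR.
Posterior odds = 0.973/(1−0.973) = 36.0370. LR = 0.78/0.03 = 26.0000.
Prior odds = 36.0370/26.0000 = 1.3860, so P(S) = 1.3860/(1+1.3860) ≈ 0.58.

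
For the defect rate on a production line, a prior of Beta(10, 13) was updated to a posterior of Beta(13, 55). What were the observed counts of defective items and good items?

Under Beta–binomial conjugacy the posterior parameters are (α+s, β+f).
Match parameters: s=13−10=3, f=55−13=42.

3 defective items and 42 good items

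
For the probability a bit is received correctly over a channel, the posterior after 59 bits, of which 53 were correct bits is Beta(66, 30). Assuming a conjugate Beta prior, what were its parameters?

Beta is conjugate to the binomial likelihood: posterior = Beta(a+s, b+f).
So a = 66 − 53 = 13 and b = 30 − 6 = 24.

Beta(13, 24)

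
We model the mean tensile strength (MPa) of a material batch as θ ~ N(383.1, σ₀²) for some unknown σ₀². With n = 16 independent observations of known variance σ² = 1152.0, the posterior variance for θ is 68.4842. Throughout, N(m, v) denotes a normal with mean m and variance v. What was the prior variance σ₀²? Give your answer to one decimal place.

For the Normal–Normal model with known σ², precisions add: τ_n = τ₀ + n/σ².
So 1/σ₀² = 1/68.4842 − 16/1152.0 = 0.014602 − 0.013889 = 0.000713.
Hence σ₀² = 1/0.000713 ≈ 1402.5.

σ₀² = 1402.5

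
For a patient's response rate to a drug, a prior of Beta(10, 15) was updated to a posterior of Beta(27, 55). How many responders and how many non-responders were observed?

17 responders and 40 non-responders

Beta is conjugate to the binomial likelihood: posterior = Beta(α+s, β+f).
So s = 27 − 10 = 17 and f = 55 − 15 = 40.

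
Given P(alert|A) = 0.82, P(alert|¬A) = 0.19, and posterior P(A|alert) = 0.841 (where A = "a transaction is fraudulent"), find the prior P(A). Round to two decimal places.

Bayes' rule in odds form gives O(A|E) = O(A)·[P(E|A)/P(E|¬A)], hence O(A) = O(A|E)/LR.
Posterior odds = 0.841/(1−0.841) = 5.2893. LR = 0.82/0.19 = 4.3158.
Prior odds = 5.2893/4.3158 = 1.2256, so P(A) = 1.2256/(1+1.2256) ≈ 0.55.

P(A) = 0.55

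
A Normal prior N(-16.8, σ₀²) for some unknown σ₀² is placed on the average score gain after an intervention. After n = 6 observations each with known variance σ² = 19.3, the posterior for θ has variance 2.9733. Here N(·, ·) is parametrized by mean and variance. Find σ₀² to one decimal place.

For the Normal–Normal model with known σ², precisions add: τ_n = τ₀ + n/σ².
So 1/σ₀² = 1/2.9733 − 6/19.3 = 0.336327 − 0.310881 = 0.025446.
Hence σ₀² = 1/0.025446 ≈ 39.3.

σ₀² = 39.3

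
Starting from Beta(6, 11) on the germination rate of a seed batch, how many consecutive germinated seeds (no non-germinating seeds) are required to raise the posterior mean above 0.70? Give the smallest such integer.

After k germinated seeds and 0 non-germinating seeds the posterior is Beta(6+k, 11), with mean (6+k)/(6+11+k).
Set (6+k)/(17+k) > 0.70 and solve: k > (0.70·17 − 6)/(1 − 0.70) = 19.667.
The smallest integer exceeding 19.667 is 20.

k = 20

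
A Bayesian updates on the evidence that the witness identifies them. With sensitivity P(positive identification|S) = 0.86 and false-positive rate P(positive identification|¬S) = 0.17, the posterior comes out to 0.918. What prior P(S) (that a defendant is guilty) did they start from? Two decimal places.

P(S) = 0.69

Bayes' rule in odds form gives O(S|E) = O(S)·[P(E|S)/P(E|¬S)], hence O(S) = O(S|E)/LR.
Posterior odds = 0.918/(1−0.918) = 11.1951. LR = 0.86/0.17 = 5.0588.
Prior odds = 11.1951/5.0588 = 2.2130, so P(S) = 2.2130/(1+2.2130) ≈ 0.69.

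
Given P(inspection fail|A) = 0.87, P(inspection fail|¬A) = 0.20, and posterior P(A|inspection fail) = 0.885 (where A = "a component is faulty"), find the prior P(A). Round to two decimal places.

P(A) = 0.64

Bayes' rule in odds form gives O(A|E) = O(A)·[P(E|A)/P(E|¬A)], hence O(A) = O(A|E)/LR.
Posterior odds = 0.885/(1−0.885) = 7.6957. LR = 0.87/0.20 = 4.3500.
Prior odds = 7.6957/4.3500 = 1.7691, so P(A) = 1.7691/(1+1.7691) ≈ 0.64.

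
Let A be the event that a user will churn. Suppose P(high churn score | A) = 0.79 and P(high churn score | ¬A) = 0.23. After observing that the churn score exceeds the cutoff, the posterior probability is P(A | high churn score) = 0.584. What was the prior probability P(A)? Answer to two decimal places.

P(A) = 0.29

Bayes' rule in odds form gives O(A|E) = O(A)·[P(E|A)/P(E|¬A)], hence O(A) = O(A|E)/LR.
Posterior odds = 0.584/(1−0.584) = 1.4038. LR = 0.79/0.23 = 3.4348.
Prior odds = 1.4038/3.4348 = 0.4087, so P(A) = 0.4087/(1+0.4087) ≈ 0.29.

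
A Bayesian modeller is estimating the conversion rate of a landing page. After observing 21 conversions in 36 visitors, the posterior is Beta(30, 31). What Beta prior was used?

Beta(9, 16)

Under Beta–binomial conjugacy the posterior parameters are (α+s, β+f).
So α = 30 − 21 = 9 and β = 31 − 15 = 16.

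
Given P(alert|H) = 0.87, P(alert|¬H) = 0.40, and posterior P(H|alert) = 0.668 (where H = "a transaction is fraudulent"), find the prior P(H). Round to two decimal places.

P(H) = 0.48

Bayes' rule in odds form gives O(H|E) = O(H)·[P(E|H)/P(E|¬H)], hence O(H) = O(H|E)/LR.
Posterior odds = 0.668/(1−0.668) = 2.0120. LR = 0.87/0.40 = 2.1750.
Prior odds = 2.0120/2.1750 = 0.9251, so P(H) = 0.9251/(1+0.9251) ≈ 0.48.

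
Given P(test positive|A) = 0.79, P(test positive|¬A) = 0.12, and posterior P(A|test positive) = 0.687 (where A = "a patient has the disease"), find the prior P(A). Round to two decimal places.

In odds form, posterior odds = prior odds × likelihood ratio, so prior odds = posterior odds ÷ LR.
Posterior odds = 0.687/(1−0.687) = 2.1949. LR = 0.79/0.12 = 6.5833.
Prior odds = 2.1949/6.5833 = 0.3334, so P(A) = 0.3334/(1+0.3334) ≈ 0.25.

P(A) = 0.25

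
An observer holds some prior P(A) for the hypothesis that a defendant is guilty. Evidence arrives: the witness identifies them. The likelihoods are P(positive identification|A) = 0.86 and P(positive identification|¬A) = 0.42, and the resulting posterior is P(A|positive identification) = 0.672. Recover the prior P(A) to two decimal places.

P(A) = 0.50

Bayes' rule in odds form gives O(A|E) = O(A)·[P(E|A)/P(E|¬A)], hence O(A) = O(A|E)/LR.
Posterior odds = 0.672/(1−0.672) = 2.0488. LR = 0.86/0.42 = 2.0476.
Prior odds = 2.0488/2.0476 = 1.0006, so P(A) = 1.0006/(1+1.0006) ≈ 0.50.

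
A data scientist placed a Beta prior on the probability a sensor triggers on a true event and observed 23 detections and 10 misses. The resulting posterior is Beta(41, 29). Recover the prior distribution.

Beta(18, 19)

A Beta(α, β) prior with s successes and f failures in binomial data gives a Beta(α+s, β+f) posterior.
Subtract the data counts: 41−23=18, 29−10=19.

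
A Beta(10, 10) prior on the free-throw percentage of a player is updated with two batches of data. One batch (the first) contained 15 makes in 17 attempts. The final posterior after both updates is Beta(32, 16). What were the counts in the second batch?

7 makes and 4 misses

Because Beta–binomial updating is additive in the counts, the combined data contributed (α_post−α_prior, β_post−β_prior) successes and failures.
Total across both batches: 32−10=22 makes, 16−10=6 misses.
Subtract the first batch: 22−15=7 makes and 6−2=4 misses.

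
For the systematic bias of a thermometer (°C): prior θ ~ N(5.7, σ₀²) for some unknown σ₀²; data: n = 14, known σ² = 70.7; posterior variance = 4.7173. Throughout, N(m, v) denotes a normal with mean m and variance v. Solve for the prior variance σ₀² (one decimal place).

Posterior precision equals prior precision plus data precision: 1/σ_n² = 1/σ₀² + n/σ².
So 1/σ₀² = 1/4.7173 − 14/70.7 = 0.211986 − 0.198020 = 0.013966.
Hence σ₀² = 1/0.013966 ≈ 71.6.

σ₀² = 71.6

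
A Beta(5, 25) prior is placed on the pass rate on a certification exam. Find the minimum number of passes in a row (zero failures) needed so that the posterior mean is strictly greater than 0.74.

After k passes and 0 failures the posterior is Beta(5+k, 25), with mean (5+k)/(5+25+k).
Set (5+k)/(30+k) > 0.74 and solve: k > (0.74·30 − 5)/(1 − 0.74) = 66.154.
The smallest integer exceeding 66.154 is 67.

k = 67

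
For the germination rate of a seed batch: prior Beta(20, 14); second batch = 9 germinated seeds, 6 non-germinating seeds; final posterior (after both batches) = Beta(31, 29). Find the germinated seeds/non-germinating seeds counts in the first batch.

Because Beta–binomial updating is additive in the counts, the combined data contributed (α_post−α_prior, β_post−β_prior) successes and failures.
Total across both batches: 31−20=11 germinated seeds, 29−14=15 non-germinating seeds.
Subtract the second batch: 11−9=2 germinated seeds and 15−6=9 non-germinating seeds.

2 germinated seeds and 9 non-germinating seeds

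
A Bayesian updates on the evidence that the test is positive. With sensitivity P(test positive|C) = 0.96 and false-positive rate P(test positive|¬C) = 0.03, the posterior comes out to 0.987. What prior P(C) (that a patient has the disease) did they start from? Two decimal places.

In odds form, posterior odds = prior odds × likelihood ratio, so prior odds = posterior odds ÷ LR.
Posterior odds = 0.987/(1−0.987) = 75.9231. LR = 0.96/0.03 = 32.0000.
Prior odds = 75.9231/32.0000 = 2.3726, so P(C) = 2.3726/(1+2.3726) ≈ 0.70.

P(C) = 0.70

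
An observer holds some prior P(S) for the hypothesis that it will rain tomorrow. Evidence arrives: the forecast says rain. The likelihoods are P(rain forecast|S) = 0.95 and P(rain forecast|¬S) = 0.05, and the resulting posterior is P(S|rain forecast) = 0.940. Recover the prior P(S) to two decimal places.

P(S) = 0.45

Bayes' rule in odds form gives O(S|E) = O(S)·[P(E|S)/P(E|¬S)], hence O(S) = O(S|E)/LR.
Posterior odds = 0.940/(1−0.940) = 15.6667. LR = 0.95/0.05 = 19.0000.
Prior odds = 15.6667/19.0000 = 0.8246, so P(S) = 0.8246/(1+0.8246) ≈ 0.45.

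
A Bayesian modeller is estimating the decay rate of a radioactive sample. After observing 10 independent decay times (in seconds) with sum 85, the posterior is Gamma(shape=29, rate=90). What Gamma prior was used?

Gamma(shape=19, rate=5)

Gamma–exponential conjugacy: posterior shape = α + n, posterior rate = β + Σtᵢ.
So α = 29 − 10 = 19 and β = 90 − 85 = 5.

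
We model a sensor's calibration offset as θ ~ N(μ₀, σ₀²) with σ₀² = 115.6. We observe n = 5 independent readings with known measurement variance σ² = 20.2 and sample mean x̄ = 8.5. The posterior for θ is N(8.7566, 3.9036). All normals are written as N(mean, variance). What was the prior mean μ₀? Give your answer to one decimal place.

μ₀ = 16.1

With known observation variance, the Normal–Normal posterior has precision τ_n = τ₀ + n/σ² and mean μ_n = (τ₀μ₀ + (n/σ²)x̄)/τ_n.
Here τ₀ = 1/115.6 = 0.008651 and τ_data = 5/20.2 = 0.247525, so τ_n = 0.256176.
Rearranging for μ₀: μ₀ = (μ_n·τ_n − τ_data·x̄)/τ₀ = (8.7566·0.256176 − 0.247525·8.5) / 0.008651 = 0.139268/0.008651 ≈ 16.1.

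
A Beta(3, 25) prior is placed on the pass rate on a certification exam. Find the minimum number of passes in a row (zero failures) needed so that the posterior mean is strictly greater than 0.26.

k = 6

After k passes and 0 failures the posterior is Beta(3+k, 25), with mean (3+k)/(3+25+k).
Set (3+k)/(28+k) > 0.26 and solve: k > (0.26·28 − 3)/(1 − 0.26) = 5.784.
The smallest integer exceeding 5.784 is 6.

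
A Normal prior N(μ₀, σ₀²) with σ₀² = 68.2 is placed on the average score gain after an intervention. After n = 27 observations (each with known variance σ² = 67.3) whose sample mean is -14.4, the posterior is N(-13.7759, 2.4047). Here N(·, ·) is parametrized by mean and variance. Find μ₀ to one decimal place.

With known observation variance, the Normal–Normal posterior has precision τ_n = τ₀ + n/σ² and mean μ_n = (τ₀μ₀ + (n/σ²)x̄)/τ_n.
Here τ₀ = 1/68.2 = 0.014663 and τ_data = 27/67.3 = 0.401189, so τ_n = 0.415852.
Rearranging for μ₀: μ₀ = (μ_n·τ_n − τ_data·x̄)/τ₀ = (-13.7759·0.415852 − 0.401189·-14.4) / 0.014663 = 0.048386/0.014663 ≈ 3.3.

μ₀ = 3.3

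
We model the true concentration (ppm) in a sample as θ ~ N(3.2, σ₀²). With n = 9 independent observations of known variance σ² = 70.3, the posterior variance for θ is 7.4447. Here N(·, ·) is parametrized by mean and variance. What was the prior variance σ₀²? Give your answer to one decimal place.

Posterior precision equals prior precision plus data precision: 1/σ_n² = 1/σ₀² + n/σ².
So 1/σ₀² = 1/7.4447 − 9/70.3 = 0.134324 − 0.128023 = 0.006301.
Hence σ₀² = 1/0.006301 ≈ 158.7.

σ₀² = 158.7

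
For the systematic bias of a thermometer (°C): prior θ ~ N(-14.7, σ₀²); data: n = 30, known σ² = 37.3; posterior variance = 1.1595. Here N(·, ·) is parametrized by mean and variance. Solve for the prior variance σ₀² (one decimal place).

For the Normal–Normal model with known σ², precisions add: τ_n = τ₀ + n/σ².
So 1/σ₀² = 1/1.1595 − 30/37.3 = 0.862441 − 0.804290 = 0.058151.
Hence σ₀² = 1/0.058151 ≈ 17.2.

σ₀² = 17.2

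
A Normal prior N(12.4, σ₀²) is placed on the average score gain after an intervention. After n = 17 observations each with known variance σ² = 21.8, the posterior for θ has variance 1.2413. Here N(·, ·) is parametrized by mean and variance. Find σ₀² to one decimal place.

Posterior precision equals prior precision plus data precision: 1/σ_n² = 1/σ₀² + n/σ².
So 1/σ₀² = 1/1.2413 − 17/21.8 = 0.805607 − 0.779817 = 0.025790.
Hence σ₀² = 1/0.025790 ≈ 38.8.

σ₀² = 38.8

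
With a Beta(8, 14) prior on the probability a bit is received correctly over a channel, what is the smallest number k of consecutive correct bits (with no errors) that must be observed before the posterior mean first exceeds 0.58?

k = 12

After k correct bits and 0 errors the posterior is Beta(8+k, 14), with mean (8+k)/(8+14+k).
Set (8+k)/(22+k) > 0.58 and solve: k > (0.58·22 − 8)/(1 − 0.58) = 11.333.
The smallest integer exceeding 11.333 is 12, and checking k=12: (20)/(34) = 0.5882 > 0.58.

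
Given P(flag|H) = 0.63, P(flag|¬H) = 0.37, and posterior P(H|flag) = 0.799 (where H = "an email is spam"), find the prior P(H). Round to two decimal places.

P(H) = 0.70

Bayes' rule in odds form gives O(H|E) = O(H)·[P(E|H)/P(E|¬H)], hence O(H) = O(H|E)/LR.
Posterior odds = 0.799/(1−0.799) = 3.9751. LR = 0.63/0.37 = 1.7027.
Prior odds = 3.9751/1.7027 = 2.3346, so P(H) = 2.3346/(1+2.3346) ≈ 0.70.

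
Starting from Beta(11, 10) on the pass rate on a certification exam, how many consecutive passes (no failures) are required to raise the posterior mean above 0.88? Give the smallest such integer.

k = 63

After k passes and 0 failures the posterior is Beta(11+k, 10), with mean (11+k)/(11+10+k).
Set (11+k)/(21+k) > 0.88 and solve: k > (0.88·21 − 11)/(1 − 0.88) = 62.333.
The smallest integer exceeding 62.333 is 63.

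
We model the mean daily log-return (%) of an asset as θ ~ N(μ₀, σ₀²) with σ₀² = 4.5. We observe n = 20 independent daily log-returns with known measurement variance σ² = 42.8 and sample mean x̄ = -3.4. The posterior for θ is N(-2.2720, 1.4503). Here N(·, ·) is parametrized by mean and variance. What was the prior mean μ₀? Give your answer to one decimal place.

The posterior mean is a precision-weighted average: μ_n = (τ₀μ₀ + τ_data·x̄)/(τ₀+τ_data), with τ₀=1/σ₀² and τ_data=n/σ².
Here τ₀ = 1/4.5 = 0.222222 and τ_data = 20/42.8 = 0.467290, so τ_n = 0.689512.
Rearranging for μ₀: μ₀ = (μ_n·τ_n − τ_data·x̄)/τ₀ = (-2.2720·0.689512 − 0.467290·-3.4) / 0.222222 = 0.022215/0.222222 ≈ 0.1.

μ₀ = 0.1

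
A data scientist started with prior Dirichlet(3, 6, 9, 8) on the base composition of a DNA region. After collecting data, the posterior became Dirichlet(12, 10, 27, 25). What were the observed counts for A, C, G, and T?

counts (9, 4, 18, 17)

For a Dirichlet(α) prior with multinomial counts c, the posterior is Dirichlet(α + c) componentwise.
Counts are posterior − prior componentwise: 12−3=9, 10−6=4, 27−9=18, 25−8=17.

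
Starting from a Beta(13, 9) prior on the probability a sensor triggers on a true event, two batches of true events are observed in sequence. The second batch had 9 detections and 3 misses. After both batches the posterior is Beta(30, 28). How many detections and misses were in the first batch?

8 detections and 16 misses

Because Beta–binomial updating is additive in the counts, the combined data contributed (α_post−α_prior, β_post−β_prior) successes and failures.
Total across both batches: 30−13=17 detections, 28−9=19 misses.
Subtract the second batch: 17−9=8 detections and 19−3=16 misses.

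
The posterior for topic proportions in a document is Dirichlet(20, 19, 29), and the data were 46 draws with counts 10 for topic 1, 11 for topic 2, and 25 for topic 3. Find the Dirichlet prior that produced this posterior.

Dirichlet(10, 8, 4)

For a Dirichlet(α) prior with multinomial counts c, the posterior is Dirichlet(α + c) componentwise.
Subtract each count from the matching posterior parameter: 20−10=10, 19−11=8, 29−25=4.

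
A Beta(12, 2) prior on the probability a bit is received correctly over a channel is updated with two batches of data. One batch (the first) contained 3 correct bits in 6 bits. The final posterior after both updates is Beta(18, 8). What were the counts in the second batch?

3 correct bits and 3 errors

Because Beta–binomial updating is additive in the counts, the combined data contributed (α_post−α_prior, β_post−β_prior) successes and failures.
Total across both batches: 18−12=6 correct bits, 8−2=6 errors.
Subtract the first batch: 6−3=3 correct bits and 6−3=3 errors.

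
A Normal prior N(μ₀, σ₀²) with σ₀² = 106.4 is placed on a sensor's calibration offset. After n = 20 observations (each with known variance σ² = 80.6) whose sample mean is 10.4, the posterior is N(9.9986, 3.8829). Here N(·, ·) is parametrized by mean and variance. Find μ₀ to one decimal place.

With known observation variance, the Normal–Normal posterior has precision τ_n = τ₀ + n/σ² and mean μ_n = (τ₀μ₀ + (n/σ²)x̄)/τ_n.
Here τ₀ = 1/106.4 = 0.009398 and τ_data = 20/80.6 = 0.248139, so τ_n = 0.257537.
Rearranging for μ₀: μ₀ = (μ_n·τ_n − τ_data·x̄)/τ₀ = (9.9986·0.257537 − 0.248139·10.4) / 0.009398 = -0.005636/0.009398 ≈ -0.6.

μ₀ = -0.6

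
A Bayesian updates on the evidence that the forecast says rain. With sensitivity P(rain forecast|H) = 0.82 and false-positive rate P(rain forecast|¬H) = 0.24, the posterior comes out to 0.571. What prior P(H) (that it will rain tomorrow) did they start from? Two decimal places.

In odds form, posterior odds = prior odds × likelihood ratio, so prior odds = posterior odds ÷ LR.
Posterior odds = 0.571/(1−0.571) = 1.3310. LR = 0.82/0.24 = 3.4167.
Prior odds = 1.3310/3.4167 = 0.3896, so P(H) = 0.3896/(1+0.3896) ≈ 0.28.

P(H) = 0.28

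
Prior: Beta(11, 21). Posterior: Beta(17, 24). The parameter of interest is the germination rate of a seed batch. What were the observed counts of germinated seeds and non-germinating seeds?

A Beta(α, β) prior with s successes and f failures in binomial data gives a Beta(α+s, β+f) posterior.
Match parameters: s=17−11=6, f=24−21=3.

6 germinated seeds and 3 non-germinating seeds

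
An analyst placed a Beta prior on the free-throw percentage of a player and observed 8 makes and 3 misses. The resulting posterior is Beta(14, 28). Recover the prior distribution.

Beta(6, 25)

Beta is conjugate to the binomial likelihood: posterior = Beta(a+s, b+f).
So a = 14 − 8 = 6 and b = 28 − 3 = 25.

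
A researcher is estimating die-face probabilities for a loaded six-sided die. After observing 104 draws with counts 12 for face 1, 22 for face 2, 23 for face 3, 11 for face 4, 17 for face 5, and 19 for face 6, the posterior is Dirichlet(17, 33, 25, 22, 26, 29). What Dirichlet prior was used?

For a Dirichlet(α) prior with multinomial counts c, the posterior is Dirichlet(α + c) componentwise.
Subtract each count from the matching posterior parameter: 17−12=5, 33−22=11, 25−23=2, 22−11=11, 26−17=9, 29−19=10.

Dirichlet(5, 11, 2, 11, 9, 10)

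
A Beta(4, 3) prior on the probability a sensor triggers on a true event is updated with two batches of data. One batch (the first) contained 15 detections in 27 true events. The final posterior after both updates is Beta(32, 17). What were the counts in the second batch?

Sequential conjugate updates are equivalent to a single update on the pooled data, so total successes = posterior α − prior α and total failures = posterior β − prior β.
Total across both batches: 32−4=28 detections, 17−3=14 misses.
Subtract the first batch: 28−15=13 detections and 14−12=2 misses.

13 detections and 2 misses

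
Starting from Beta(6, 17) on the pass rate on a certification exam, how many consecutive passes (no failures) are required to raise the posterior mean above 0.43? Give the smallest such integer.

After k passes and 0 failures the posterior is Beta(6+k, 17), with mean (6+k)/(6+17+k).
Set (6+k)/(23+k) > 0.43 and solve: k > (0.43·23 − 6)/(1 − 0.43) = 6.825.
The smallest integer exceeding 6.825 is 7.

k = 7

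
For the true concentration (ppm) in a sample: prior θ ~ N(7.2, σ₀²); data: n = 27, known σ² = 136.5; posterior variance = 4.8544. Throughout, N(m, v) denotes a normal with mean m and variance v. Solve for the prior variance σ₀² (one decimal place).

For the Normal–Normal model with known σ², precisions add: τ_n = τ₀ + n/σ².
So 1/σ₀² = 1/4.8544 − 27/136.5 = 0.205999 − 0.197802 = 0.008197.
Hence σ₀² = 1/0.008197 ≈ 122.0.

σ₀² = 122.0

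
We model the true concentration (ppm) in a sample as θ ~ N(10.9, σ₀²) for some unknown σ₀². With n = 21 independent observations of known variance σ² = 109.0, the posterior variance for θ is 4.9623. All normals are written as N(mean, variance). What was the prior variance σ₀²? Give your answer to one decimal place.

σ₀² = 112.9

For the Normal–Normal model with known σ², precisions add: τ_n = τ₀ + n/σ².
So 1/σ₀² = 1/4.9623 − 21/109.0 = 0.201519 − 0.192661 = 0.008858.
Hence σ₀² = 1/0.008858 ≈ 112.9.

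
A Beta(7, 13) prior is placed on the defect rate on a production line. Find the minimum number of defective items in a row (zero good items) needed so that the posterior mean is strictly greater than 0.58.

k = 11

After k defective items and 0 good items the posterior is Beta(7+k, 13), with mean (7+k)/(7+13+k).
Set (7+k)/(20+k) > 0.58 and solve: k > (0.58·20 − 7)/(1 − 0.58) = 10.952.
The smallest integer exceeding 10.952 is 11, and checking k=11: (18)/(31) = 0.5806 > 0.58.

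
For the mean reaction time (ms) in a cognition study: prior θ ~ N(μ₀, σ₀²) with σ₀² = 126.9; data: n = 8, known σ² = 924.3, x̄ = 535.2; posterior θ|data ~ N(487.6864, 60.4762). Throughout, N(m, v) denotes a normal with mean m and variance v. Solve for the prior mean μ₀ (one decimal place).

μ₀ = 435.5

With known observation variance, the Normal–Normal posterior has precision τ_n = τ₀ + n/σ² and mean μ_n = (τ₀μ₀ + (n/σ²)x̄)/τ_n.
Here τ₀ = 1/126.9 = 0.007880 and τ_data = 8/924.3 = 0.008655, so τ_n = 0.016535.
Rearranging for μ₀: μ₀ = (μ_n·τ_n − τ_data·x̄)/τ₀ = (487.6864·0.016535 − 0.008655·535.2) / 0.007880 = 3.431739/0.007880 ≈ 435.5.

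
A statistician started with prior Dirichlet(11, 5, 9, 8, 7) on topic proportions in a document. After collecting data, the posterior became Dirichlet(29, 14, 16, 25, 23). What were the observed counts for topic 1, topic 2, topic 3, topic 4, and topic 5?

counts (18, 9, 7, 17, 16)

For a Dirichlet(α) prior with multinomial counts c, the posterior is Dirichlet(α + c) componentwise.
Counts are posterior − prior componentwise: 29−11=18, 14−5=9, 16−9=7, 25−8=17, 23−7=16.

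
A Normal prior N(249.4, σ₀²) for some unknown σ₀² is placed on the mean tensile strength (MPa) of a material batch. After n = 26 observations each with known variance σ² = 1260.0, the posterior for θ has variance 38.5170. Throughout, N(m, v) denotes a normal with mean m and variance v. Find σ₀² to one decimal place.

For the Normal–Normal model with known σ², precisions add: τ_n = τ₀ + n/σ².
So 1/σ₀² = 1/38.5170 − 26/1260.0 = 0.025963 − 0.020635 = 0.005328.
Hence σ₀² = 1/0.005328 ≈ 187.7.

σ₀² = 187.7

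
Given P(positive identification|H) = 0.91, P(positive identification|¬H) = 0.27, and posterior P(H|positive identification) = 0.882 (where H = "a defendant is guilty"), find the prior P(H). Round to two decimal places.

In odds form, posterior odds = prior odds × likelihood ratio, so prior odds = posterior odds ÷ LR.
Posterior odds = 0.882/(1−0.882) = 7.4746. LR = 0.91/0.27 = 3.3704.
Prior odds = 7.4746/3.3704 = 2.2177, so P(H) = 2.2177/(1+2.2177) ≈ 0.69.

P(H) = 0.69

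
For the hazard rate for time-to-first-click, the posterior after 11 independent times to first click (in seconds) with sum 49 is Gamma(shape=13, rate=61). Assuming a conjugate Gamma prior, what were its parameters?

For an exponential likelihood with a Gamma(α, β) prior on the rate, n observations with total T give posterior Gamma(α+n, β+T).
So α = 13 − 11 = 2 and β = 61 − 49 = 12.

Gamma(shape=2, rate=12)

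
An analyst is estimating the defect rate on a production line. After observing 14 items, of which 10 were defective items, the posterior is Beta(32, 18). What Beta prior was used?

Under Beta–binomial conjugacy the posterior parameters are (α+s, β+f).
Subtract the data counts: 32−10=22, 18−4=14.

Beta(22, 14)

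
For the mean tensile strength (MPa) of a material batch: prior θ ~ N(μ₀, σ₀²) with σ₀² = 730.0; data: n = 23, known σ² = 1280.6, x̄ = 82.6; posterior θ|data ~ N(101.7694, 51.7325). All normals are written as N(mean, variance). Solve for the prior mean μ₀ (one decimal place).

With known observation variance, the Normal–Normal posterior has precision τ_n = τ₀ + n/σ² and mean μ_n = (τ₀μ₀ + (n/σ²)x̄)/τ_n.
Here τ₀ = 1/730.0 = 0.001370 and τ_data = 23/1280.6 = 0.017960, so τ_n = 0.019330.
Rearranging for μ₀: μ₀ = (μ_n·τ_n − τ_data·x̄)/τ₀ = (101.7694·0.019330 − 0.017960·82.6) / 0.001370 = 0.483707/0.001370 ≈ 353.1.

μ₀ = 353.1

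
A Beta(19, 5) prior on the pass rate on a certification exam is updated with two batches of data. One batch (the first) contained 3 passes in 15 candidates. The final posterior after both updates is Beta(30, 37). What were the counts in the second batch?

8 passes and 20 failures

Sequential conjugate updates are equivalent to a single update on the pooled data, so total successes = posterior α − prior α and total failures = posterior β − prior β.
Total across both batches: 30−19=11 passes, 37−5=32 failures.
Subtract the first batch: 11−3=8 passes and 32−12=20 failures.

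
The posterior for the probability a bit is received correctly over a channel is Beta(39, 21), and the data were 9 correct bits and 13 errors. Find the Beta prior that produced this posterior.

Beta(30, 8)

Under Beta–binomial conjugacy the posterior parameters are (α+s, β+f).
Subtract the data counts: 39−9=30, 21−13=8.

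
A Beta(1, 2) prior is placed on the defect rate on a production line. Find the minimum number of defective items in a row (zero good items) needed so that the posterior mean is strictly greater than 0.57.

k = 2

After k defective items and 0 good items the posterior is Beta(1+k, 2), with mean (1+k)/(1+2+k).
Set (1+k)/(3+k) > 0.57 and solve: k > (0.57·3 − 1)/(1 − 0.57) = 1.651.
The smallest integer exceeding 1.651 is 2, and checking k=2: (3)/(5) = 0.6000 > 0.57.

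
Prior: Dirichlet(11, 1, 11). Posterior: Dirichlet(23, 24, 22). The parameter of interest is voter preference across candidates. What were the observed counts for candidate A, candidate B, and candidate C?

counts (12, 23, 11)

For a Dirichlet(α) prior with multinomial counts c, the posterior is Dirichlet(α + c) componentwise.
Counts are posterior − prior componentwise: 23−11=12, 24−1=23, 22−11=11.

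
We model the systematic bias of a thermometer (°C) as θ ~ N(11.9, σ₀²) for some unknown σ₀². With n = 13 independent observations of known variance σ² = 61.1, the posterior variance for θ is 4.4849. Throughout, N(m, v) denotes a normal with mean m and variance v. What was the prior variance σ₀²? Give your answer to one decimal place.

For the Normal–Normal model with known σ², precisions add: τ_n = τ₀ + n/σ².
So 1/σ₀² = 1/4.4849 − 13/61.1 = 0.222970 − 0.212766 = 0.010204.
Hence σ₀² = 1/0.010204 ≈ 98.0.

σ₀² = 98.0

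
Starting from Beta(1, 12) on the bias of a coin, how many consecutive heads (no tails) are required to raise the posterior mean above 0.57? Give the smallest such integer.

k = 15

After k heads and 0 tails the posterior is Beta(1+k, 12), with mean (1+k)/(1+12+k).
Set (1+k)/(13+k) > 0.57 and solve: k > (0.57·13 − 1)/(1 − 0.57) = 14.907.
The smallest integer exceeding 14.907 is 15.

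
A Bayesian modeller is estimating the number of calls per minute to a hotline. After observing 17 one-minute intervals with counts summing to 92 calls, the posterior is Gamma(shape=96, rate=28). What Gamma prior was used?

Gamma–Poisson conjugacy: posterior shape = α + Σxᵢ, posterior rate = β + n.
So α = 96 − 92 = 4 and β = 28 − 17 = 11.

Gamma(shape=4, rate=11)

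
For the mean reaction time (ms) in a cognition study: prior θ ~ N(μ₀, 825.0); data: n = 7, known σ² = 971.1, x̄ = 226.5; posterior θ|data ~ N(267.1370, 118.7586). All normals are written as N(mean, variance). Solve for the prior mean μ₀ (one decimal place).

With known observation variance, the Normal–Normal posterior has precision τ_n = τ₀ + n/σ² and mean μ_n = (τ₀μ₀ + (n/σ²)x̄)/τ_n.
Here τ₀ = 1/825.0 = 0.001212 and τ_data = 7/971.1 = 0.007208, so τ_n = 0.008420.
Rearranging for μ₀: μ₀ = (μ_n·τ_n − τ_data·x̄)/τ₀ = (267.1370·0.008420 − 0.007208·226.5) / 0.001212 = 0.616682/0.001212 ≈ 508.8.

μ₀ = 508.8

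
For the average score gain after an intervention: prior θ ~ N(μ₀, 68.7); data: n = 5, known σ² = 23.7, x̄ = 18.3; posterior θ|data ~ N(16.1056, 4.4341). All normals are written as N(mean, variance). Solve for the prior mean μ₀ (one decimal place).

μ₀ = -15.7

The posterior mean is a precision-weighted average: μ_n = (τ₀μ₀ + τ_data·x̄)/(τ₀+τ_data), with τ₀=1/σ₀² and τ_data=n/σ².
Here τ₀ = 1/68.7 = 0.014556 and τ_data = 5/23.7 = 0.210970, so τ_n = 0.225526.
Rearranging for μ₀: μ₀ = (μ_n·τ_n − τ_data·x̄)/τ₀ = (16.1056·0.225526 − 0.210970·18.3) / 0.014556 = -0.228519/0.014556 ≈ -15.7.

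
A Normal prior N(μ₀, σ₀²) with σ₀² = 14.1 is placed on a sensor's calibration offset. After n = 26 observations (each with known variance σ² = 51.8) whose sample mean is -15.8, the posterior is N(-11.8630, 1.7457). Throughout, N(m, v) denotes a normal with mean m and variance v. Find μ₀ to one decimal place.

μ₀ = 16.0

With known observation variance, the Normal–Normal posterior has precision τ_n = τ₀ + n/σ² and mean μ_n = (τ₀μ₀ + (n/σ²)x̄)/τ_n.
Here τ₀ = 1/14.1 = 0.070922 and τ_data = 26/51.8 = 0.501931, so τ_n = 0.572853.
Rearranging for μ₀: μ₀ = (μ_n·τ_n − τ_data·x̄)/τ₀ = (-11.8630·0.572853 − 0.501931·-15.8) / 0.070922 = 1.134755/0.070922 ≈ 16.0.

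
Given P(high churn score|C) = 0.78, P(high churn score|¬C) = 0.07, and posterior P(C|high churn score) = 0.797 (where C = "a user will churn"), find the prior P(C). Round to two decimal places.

Bayes' rule in odds form gives O(C|E) = O(C)·[P(E|C)/P(E|¬C)], hence O(C) = O(C|E)/LR.
Posterior odds = 0.797/(1−0.797) = 3.9261. LR = 0.78/0.07 = 11.1429.
Prior odds = 3.9261/11.1429 = 0.3523, so P(C) = 0.3523/(1+0.3523) ≈ 0.26.

P(C) = 0.26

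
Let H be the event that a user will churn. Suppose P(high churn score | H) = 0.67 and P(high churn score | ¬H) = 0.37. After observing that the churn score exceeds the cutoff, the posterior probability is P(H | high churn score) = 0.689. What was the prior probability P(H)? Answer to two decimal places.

In odds form, posterior odds = prior odds × likelihood ratio, so prior odds = posterior odds ÷ LR.
Posterior odds = 0.689/(1−0.689) = 2.2154. LR = 0.67/0.37 = 1.8108.
Prior odds = 2.2154/1.8108 = 1.2234, so P(H) = 1.2234/(1+1.2234) ≈ 0.55.

P(H) = 0.55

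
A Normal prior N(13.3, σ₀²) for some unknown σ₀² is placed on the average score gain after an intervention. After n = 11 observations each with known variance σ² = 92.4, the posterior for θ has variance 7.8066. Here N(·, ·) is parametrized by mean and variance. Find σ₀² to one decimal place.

Posterior precision equals prior precision plus data precision: 1/σ_n² = 1/σ₀² + n/σ².
So 1/σ₀² = 1/7.8066 − 11/92.4 = 0.128097 − 0.119048 = 0.009049.
Hence σ₀² = 1/0.009049 ≈ 110.5.

σ₀² = 110.5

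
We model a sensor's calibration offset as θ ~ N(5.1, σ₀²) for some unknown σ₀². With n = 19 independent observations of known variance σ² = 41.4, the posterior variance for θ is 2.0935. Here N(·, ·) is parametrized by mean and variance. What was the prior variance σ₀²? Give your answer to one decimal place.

σ₀² = 53.4

Posterior precision equals prior precision plus data precision: 1/σ_n² = 1/σ₀² + n/σ².
So 1/σ₀² = 1/2.0935 − 19/41.4 = 0.477669 − 0.458937 = 0.018732.
Hence σ₀² = 1/0.018732 ≈ 53.4.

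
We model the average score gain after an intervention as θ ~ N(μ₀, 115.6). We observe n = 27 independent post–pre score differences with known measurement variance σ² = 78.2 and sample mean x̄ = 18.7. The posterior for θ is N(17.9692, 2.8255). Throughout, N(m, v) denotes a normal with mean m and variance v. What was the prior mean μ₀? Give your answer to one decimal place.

μ₀ = -11.2

With known observation variance, the Normal–Normal posterior has precision τ_n = τ₀ + n/σ² and mean μ_n = (τ₀μ₀ + (n/σ²)x̄)/τ_n.
Here τ₀ = 1/115.6 = 0.008651 and τ_data = 27/78.2 = 0.345269, so τ_n = 0.353920.
Rearranging for μ₀: μ₀ = (μ_n·τ_n − τ_data·x̄)/τ₀ = (17.9692·0.353920 − 0.345269·18.7) / 0.008651 = -0.096871/0.008651 ≈ -11.2.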